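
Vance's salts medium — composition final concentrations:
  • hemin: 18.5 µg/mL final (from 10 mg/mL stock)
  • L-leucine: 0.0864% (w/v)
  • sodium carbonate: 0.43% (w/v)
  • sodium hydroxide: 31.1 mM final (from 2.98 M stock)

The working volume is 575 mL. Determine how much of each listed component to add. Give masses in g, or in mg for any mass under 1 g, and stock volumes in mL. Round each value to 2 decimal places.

Working volume: 575 mL = 0.575 L.
hemin: C1V1 = C2V2 → 18.5 µg/mL × 575 mL ÷ 10000 µg/mL = 1.06 mL
L-leucine: 0.0864% w/v = 0.864 g/L → 0.864 × 0.575 L = 0.4968 g = 496.80 mg
sodium carbonate: 0.43 g per 100 mL × 575 mL ÷ 100 = 2.47 g
sodium hydroxide: V = C2·V2/C1 = 31.1 mM × 575 mL ÷ 2980 mM = 6.00 mL

hemin 1.06 mL; L-leucine 496.80 mg; sodium carbonate 2.47 g; sodium hydroxide 6.00 mL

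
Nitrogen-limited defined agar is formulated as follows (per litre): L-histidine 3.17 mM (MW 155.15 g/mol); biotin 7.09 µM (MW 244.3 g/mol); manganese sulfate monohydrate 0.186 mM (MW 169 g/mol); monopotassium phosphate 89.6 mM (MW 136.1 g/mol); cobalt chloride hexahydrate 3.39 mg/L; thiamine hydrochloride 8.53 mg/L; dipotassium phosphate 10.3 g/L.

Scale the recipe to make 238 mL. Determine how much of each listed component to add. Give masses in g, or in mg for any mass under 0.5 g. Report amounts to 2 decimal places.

L-histidine 117.05 mg; biotin 0.41 mg; manganese sulfate monohydrate 7.48 mg; monopotassium phosphate 2.90 g; cobalt chloride hexahydrate 0.81 mg; thiamine hydrochloride 2.03 mg; dipotassium phosphate 2.45 g

Working volume: 238 mL = 0.238 L.
L-histidine: 3.17 mmol/L × 155.15 mg/mmol × 0.238 L = 117.05 mg
biotin: 7.09 µmol/L × 244.3 g/mol × 0.238 L ÷ 1000 = 0.41 mg
manganese sulfate monohydrate: 0.186 mmol/L × 169 mg/mmol × 0.238 L = 7.48 mg
monopotassium phosphate: 89.6 mmol/L × 136.1 g/mol × 0.238 L ÷ 1000 = 2.90 g
cobalt chloride hexahydrate: 3.39 mg/L × 0.238 L = 0.81 mg
thiamine hydrochloride: 8.53 mg/L × 0.238 L = 2.03 mg
dipotassium phosphate: 10.3 g/L × 0.238 L = 2.45 g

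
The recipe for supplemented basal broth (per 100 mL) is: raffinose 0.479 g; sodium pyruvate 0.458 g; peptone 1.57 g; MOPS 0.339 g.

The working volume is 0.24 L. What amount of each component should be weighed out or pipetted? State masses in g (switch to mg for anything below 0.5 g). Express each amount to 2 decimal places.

Scale factor = 240 mL / 100 mL = 2.4.
raffinose: 0.479 g × (240 mL / 100 mL) = 1.15 g
sodium pyruvate: 0.458 g × (240 mL / 100 mL) = 1.10 g
peptone: 1.57 g × (240 mL / 100 mL) = 3.77 g
MOPS: 0.339 g × (240 mL / 100 mL) = 0.81 g

raffinose 1.15 g; sodium pyruvate 1.10 g; peptone 3.77 g; MOPS 0.81 g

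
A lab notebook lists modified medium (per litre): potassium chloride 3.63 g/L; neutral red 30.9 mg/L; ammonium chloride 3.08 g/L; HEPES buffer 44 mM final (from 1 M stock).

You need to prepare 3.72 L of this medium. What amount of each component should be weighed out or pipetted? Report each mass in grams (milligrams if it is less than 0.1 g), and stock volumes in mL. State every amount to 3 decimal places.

potassium chloride 13.504 g; neutral red 0.115 g; ammonium chloride 11.458 g; HEPES buffer 163.680 mL

Working volume: 3.72 L.
potassium chloride: 3.63 g/L × 3.72 L = 13.504 g
neutral red: 30.9 mg/L × 3.72 L = 114.948 mg = 0.115 g
ammonium chloride: 3.08 g/L × 3.72 L = 11.458 g
HEPES buffer: dilute stock: 44 mM × 3720 mL ÷ 1000 mM = 163.680 mL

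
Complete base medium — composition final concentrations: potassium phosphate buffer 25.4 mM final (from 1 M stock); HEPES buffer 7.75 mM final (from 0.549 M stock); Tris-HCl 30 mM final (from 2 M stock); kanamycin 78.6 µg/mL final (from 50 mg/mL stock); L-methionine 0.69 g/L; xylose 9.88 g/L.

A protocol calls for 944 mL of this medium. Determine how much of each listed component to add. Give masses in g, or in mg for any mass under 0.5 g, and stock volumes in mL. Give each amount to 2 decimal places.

Working volume: 944 mL = 0.944 L.
potassium phosphate buffer: V = C2·V2/C1 = 25.4 mM × 944 mL ÷ 1000 mM = 23.98 mL
HEPES buffer: dilute stock: 7.75 mM × 944 mL ÷ 549 mM = 13.33 mL
Tris-HCl: V = C2·V2/C1 = 30 mM × 944 mL ÷ 2000 mM = 14.16 mL
kanamycin: dilute stock: 78.6 µg/mL × 944 mL ÷ 50000 µg/mL = 1.48 mL
L-methionine: 0.69 g/L × 0.944 L = 0.65 g
xylose: 9.88 g/L × 0.944 L = 9.33 g

potassium phosphate buffer 23.98 mL; HEPES buffer 13.33 mL; Tris-HCl 14.16 mL; kanamycin 1.48 mL; L-methionine 0.65 g; xylose 9.33 g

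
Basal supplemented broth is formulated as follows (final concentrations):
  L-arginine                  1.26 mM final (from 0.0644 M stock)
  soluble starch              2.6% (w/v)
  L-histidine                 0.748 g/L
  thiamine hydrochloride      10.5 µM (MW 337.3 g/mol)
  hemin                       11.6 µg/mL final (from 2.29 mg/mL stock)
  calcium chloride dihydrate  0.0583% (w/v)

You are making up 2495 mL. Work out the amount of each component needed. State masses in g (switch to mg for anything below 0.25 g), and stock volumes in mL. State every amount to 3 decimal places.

L-arginine 48.815 mL; soluble starch 64.870 g; L-histidine 1.866 g; thiamine hydrochloride 8.836 mg; hemin 12.638 mL; calcium chloride dihydrate 1.455 g

Target volume = 2495 mL = 2.495 L.
L-arginine: C1V1 = C2V2 → 1.26 mM × 2495 mL ÷ 64.4 mM = 48.815 mL
soluble starch: 2.6 g per 100 mL × 2495 mL ÷ 100 = 64.870 g
L-histidine: 0.748 g/L × 2.495 L = 1.866 g
thiamine hydrochloride: 10.5 µmol/L × 337.3 g/mol × 2.495 L ÷ 1000 = 8.836 mg
hemin: C1V1 = C2V2 → 11.6 µg/mL × 2495 mL ÷ 2290 µg/mL = 12.638 mL
calcium chloride dihydrate: 0.0583 g per 100 mL × 2495 mL ÷ 100 = 1.455 g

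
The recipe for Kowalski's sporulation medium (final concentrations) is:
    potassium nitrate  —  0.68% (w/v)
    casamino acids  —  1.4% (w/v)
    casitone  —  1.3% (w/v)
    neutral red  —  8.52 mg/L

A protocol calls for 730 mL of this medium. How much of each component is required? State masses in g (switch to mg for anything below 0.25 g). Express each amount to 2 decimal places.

potassium nitrate 4.96 g; casamino acids 10.22 g; casitone 9.49 g; neutral red 6.22 mg

Scale factor relative to 1 L: 0.73.
potassium nitrate: 0.68% w/v = 6.8 g/L → 6.8 × 0.73 L = 4.96 g
casamino acids: 1.4% w/v = 14 g/L → 14 × 0.73 L = 10.22 g
casitone: 1.3 g per 100 mL × 730 mL ÷ 100 = 9.49 g
neutral red: 8.52 mg/L × 0.73 L = 6.22 mg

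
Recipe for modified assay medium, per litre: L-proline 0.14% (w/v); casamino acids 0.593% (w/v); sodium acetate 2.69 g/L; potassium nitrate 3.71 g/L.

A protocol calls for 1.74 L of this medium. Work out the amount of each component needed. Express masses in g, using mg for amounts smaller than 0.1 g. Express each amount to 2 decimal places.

L-proline 2.44 g; casamino acids 10.32 g; sodium acetate 4.68 g; potassium nitrate 6.46 g

Working volume: 1.74 L.
L-proline: 0.14 g per 100 mL × 1740 mL ÷ 100 = 2.44 g
casamino acids: 0.593% w/v = 5.93 g/L → 5.93 × 1.74 L = 10.32 g
sodium acetate: 2.69 g/L × 1.74 L = 4.68 g
potassium nitrate: 3.71 g/L × 1.74 L = 6.46 g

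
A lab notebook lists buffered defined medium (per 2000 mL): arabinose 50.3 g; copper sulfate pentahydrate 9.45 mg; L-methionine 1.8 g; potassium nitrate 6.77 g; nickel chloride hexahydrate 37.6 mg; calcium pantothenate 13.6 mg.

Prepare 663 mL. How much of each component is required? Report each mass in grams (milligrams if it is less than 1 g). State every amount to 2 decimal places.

Scale factor = 663 mL / 2000 mL = 0.3315.
arabinose: 50.3 g × (663 mL / 2000 mL) = 16.67 g
copper sulfate pentahydrate: 9.45 mg × (663 mL / 2000 mL) = 3.13 mg
L-methionine: 1.8 g × (663 mL / 2000 mL) = 0.5967 g = 596.70 mg
potassium nitrate: 6.77 g × (663 mL / 2000 mL) = 2.24 g
nickel chloride hexahydrate: 37.6 mg × (663 mL / 2000 mL) = 12.46 mg
calcium pantothenate: 13.6 mg × (663 mL / 2000 mL) = 4.51 mg

arabinose 16.67 g; copper sulfate pentahydrate 3.13 mg; L-methionine 596.70 mg; potassium nitrate 2.24 g; nickel chloride hexahydrate 12.46 mg; calcium pantothenate 4.51 mg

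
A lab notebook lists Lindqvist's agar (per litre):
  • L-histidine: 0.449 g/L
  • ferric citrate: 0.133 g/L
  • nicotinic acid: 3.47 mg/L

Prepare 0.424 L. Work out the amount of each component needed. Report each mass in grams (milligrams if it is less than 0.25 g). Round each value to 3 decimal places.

L-histidine 190.376 mg; ferric citrate 56.392 mg; nicotinic acid 1.471 mg

Scale factor relative to 1 L: 0.424.
L-histidine: 0.449 g/L × 0.424 L = 0.190376 g = 190.376 mg
ferric citrate: 0.133 g/L × 0.424 L = 0.056392 g = 56.392 mg
nicotinic acid: 3.47 mg/L × 0.424 L = 1.471 mg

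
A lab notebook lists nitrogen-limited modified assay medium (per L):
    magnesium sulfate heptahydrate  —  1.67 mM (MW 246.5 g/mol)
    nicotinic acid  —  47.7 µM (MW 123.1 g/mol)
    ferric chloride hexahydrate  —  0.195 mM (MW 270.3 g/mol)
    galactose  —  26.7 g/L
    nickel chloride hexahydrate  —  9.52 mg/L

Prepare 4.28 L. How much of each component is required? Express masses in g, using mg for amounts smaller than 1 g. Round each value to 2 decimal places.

magnesium sulfate heptahydrate 1.76 g; nicotinic acid 25.13 mg; ferric chloride hexahydrate 225.59 mg; galactose 114.28 g; nickel chloride hexahydrate 40.75 mg

Working volume: 4.28 L.
magnesium sulfate heptahydrate: 1.67 mmol/L × 246.5 g/mol × 4.28 L ÷ 1000 = 1.76 g
nicotinic acid: 47.7 µmol/L × 123.1 g/mol × 4.28 L ÷ 1000 = 25.13 mg
ferric chloride hexahydrate: 0.195 mmol/L × 270.3 mg/mmol × 4.28 L = 225.59 mg
galactose: 26.7 g/L × 4.28 L = 114.28 g
nickel chloride hexahydrate: 9.52 mg/L × 4.28 L = 40.75 mg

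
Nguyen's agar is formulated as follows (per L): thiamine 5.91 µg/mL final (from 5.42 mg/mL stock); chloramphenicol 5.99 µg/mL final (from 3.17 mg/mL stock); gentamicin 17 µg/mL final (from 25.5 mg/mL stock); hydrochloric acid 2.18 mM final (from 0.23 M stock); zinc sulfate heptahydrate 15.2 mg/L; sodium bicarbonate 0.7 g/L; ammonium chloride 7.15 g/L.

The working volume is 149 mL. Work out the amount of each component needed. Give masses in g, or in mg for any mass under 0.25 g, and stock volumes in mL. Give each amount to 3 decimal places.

Target volume = 149 mL = 0.149 L.
thiamine: C1V1 = C2V2 → 5.91 µg/mL × 149 mL ÷ 5420 µg/mL = 0.162 mL
chloramphenicol: V = C2·V2/C1 = 5.99 µg/mL × 149 mL ÷ 3170 µg/mL = 0.282 mL
gentamicin: dilute stock: 17 µg/mL × 149 mL ÷ 25500 µg/mL = 0.099 mL
hydrochloric acid: dilute stock: 2.18 mM × 149 mL ÷ 230 mM = 1.412 mL
zinc sulfate heptahydrate: 15.2 mg/L × 0.149 L = 2.265 mg
sodium bicarbonate: 0.7 g/L × 0.149 L = 0.1043 g = 104.300 mg
ammonium chloride: 7.15 g/L × 0.149 L = 1.065 g

thiamine 0.162 mL; chloramphenicol 0.282 mL; gentamicin 0.099 mL; hydrochloric acid 1.412 mL; zinc sulfate heptahydrate 2.265 mg; sodium bicarbonate 104.300 mg; ammonium chloride 1.065 g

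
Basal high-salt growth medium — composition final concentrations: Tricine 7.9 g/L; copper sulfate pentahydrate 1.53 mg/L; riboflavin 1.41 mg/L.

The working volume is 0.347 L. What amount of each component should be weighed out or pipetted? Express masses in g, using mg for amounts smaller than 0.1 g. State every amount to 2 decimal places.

Tricine 2.74 g; copper sulfate pentahydrate 0.53 mg; riboflavin 0.49 mg

Scale factor relative to 1 L: 0.347.
Tricine: 7.9 g/L × 0.347 L = 2.74 g
copper sulfate pentahydrate: 1.53 mg/L × 0.347 L = 0.53 mg
riboflavin: 1.41 mg/L × 0.347 L = 0.49 mg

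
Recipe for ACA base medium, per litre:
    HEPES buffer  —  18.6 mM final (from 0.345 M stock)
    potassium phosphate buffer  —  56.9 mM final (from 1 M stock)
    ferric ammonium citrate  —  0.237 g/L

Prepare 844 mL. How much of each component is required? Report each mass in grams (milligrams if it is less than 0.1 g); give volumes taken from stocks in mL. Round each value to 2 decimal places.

Target volume = 844 mL = 0.844 L.
HEPES buffer: C1V1 = C2V2 → 18.6 mM × 844 mL ÷ 345 mM = 45.50 mL
potassium phosphate buffer: C1V1 = C2V2 → 56.9 mM × 844 mL ÷ 1000 mM = 48.02 mL
ferric ammonium citrate: 0.237 g/L × 0.844 L = 0.20 g

HEPES buffer 45.50 mL; potassium phosphate buffer 48.02 mL; ferric ammonium citrate 0.20 g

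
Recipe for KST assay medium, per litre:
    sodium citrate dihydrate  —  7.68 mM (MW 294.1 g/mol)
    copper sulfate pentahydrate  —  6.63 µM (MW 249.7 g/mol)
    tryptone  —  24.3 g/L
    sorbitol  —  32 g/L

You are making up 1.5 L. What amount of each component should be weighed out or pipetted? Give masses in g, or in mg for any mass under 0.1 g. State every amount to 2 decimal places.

sodium citrate dihydrate 3.39 g; copper sulfate pentahydrate 2.48 mg; tryptone 36.45 g; sorbitol 48.00 g

Working volume: 1.5 L.
sodium citrate dihydrate: 7.68 mmol/L × 294.1 g/mol × 1.5 L ÷ 1000 = 3.39 g
copper sulfate pentahydrate: 6.63 µmol/L × 249.7 g/mol × 1.5 L ÷ 1000 = 2.48 mg
tryptone: 24.3 g/L × 1.5 L = 36.45 g
sorbitol: 32 g/L × 1.5 L = 48.00 g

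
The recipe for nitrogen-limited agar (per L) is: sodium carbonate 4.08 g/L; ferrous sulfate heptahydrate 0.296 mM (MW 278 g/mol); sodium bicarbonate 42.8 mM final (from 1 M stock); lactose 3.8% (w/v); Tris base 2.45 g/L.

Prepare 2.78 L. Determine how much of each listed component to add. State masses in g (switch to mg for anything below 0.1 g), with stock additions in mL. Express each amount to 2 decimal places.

Working volume: 2.78 L.
sodium carbonate: 4.08 g/L × 2.78 L = 11.34 g
ferrous sulfate heptahydrate: 0.296 mmol/L × 278 g/mol × 2.78 L ÷ 1000 = 0.23 g
sodium bicarbonate: V = C2·V2/C1 = 42.8 mM × 2780 mL ÷ 1000 mM = 118.98 mL
lactose: 3.8% w/v = 38 g/L → 38 × 2.78 L = 105.64 g
Tris base: 2.45 g/L × 2.78 L = 6.81 g

sodium carbonate 11.34 g; ferrous sulfate heptahydrate 0.23 g; sodium bicarbonate 118.98 mL; lactose 105.64 g; Tris base 6.81 g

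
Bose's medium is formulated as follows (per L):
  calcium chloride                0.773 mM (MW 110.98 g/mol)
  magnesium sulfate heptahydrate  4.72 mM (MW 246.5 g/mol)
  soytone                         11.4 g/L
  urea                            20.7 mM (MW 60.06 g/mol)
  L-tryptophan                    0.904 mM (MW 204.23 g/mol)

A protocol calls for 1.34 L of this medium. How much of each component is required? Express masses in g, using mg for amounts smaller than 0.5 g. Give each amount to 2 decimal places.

calcium chloride 114.96 mg; magnesium sulfate heptahydrate 1.56 g; soytone 15.28 g; urea 1.67 g; L-tryptophan 247.40 mg

Working volume: 1.34 L.
calcium chloride: 0.773 mmol/L × 110.98 mg/mmol × 1.34 L = 114.96 mg
magnesium sulfate heptahydrate: 4.72 mmol/L × 246.5 g/mol × 1.34 L ÷ 1000 = 1.56 g
soytone: 11.4 g/L × 1.34 L = 15.28 g
urea: 20.7 mmol/L × 60.06 g/mol × 1.34 L ÷ 1000 = 1.67 g
L-tryptophan: 0.904 mmol/L × 204.23 mg/mmol × 1.34 L = 247.40 mg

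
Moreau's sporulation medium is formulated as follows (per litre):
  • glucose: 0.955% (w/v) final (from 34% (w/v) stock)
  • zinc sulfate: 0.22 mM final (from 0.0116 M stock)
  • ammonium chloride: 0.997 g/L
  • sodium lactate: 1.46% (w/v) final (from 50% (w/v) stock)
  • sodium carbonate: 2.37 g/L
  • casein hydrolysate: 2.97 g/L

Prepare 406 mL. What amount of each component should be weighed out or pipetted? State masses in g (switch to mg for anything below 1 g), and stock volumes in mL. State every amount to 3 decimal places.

glucose 11.404 mL; zinc sulfate 7.700 mL; ammonium chloride 404.782 mg; sodium lactate 11.855 mL; sodium carbonate 962.220 mg; casein hydrolysate 1.206 g

Scale factor relative to 1 L: 0.406.
glucose: dilute stock: 0.955% ÷ 34% × 406 mL = 11.404 mL
zinc sulfate: dilute stock: 0.22 mM × 406 mL ÷ 11.6 mM = 7.700 mL
ammonium chloride: 0.997 g/L × 0.406 L = 0.404782 g = 404.782 mg
sodium lactate: V = C2·V2/C1 = 1.46% ÷ 50% × 406 mL = 11.855 mL
sodium carbonate: 2.37 g/L × 0.406 L = 0.96222 g = 962.220 mg
casein hydrolysate: 2.97 g/L × 0.406 L = 1.206 g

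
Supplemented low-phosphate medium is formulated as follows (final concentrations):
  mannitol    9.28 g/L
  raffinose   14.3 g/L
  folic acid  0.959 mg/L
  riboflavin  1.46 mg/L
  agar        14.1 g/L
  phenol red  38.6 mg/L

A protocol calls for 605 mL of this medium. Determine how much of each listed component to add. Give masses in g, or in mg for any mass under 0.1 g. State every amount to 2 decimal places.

mannitol 5.61 g; raffinose 8.65 g; folic acid 0.58 mg; riboflavin 0.88 mg; agar 8.53 g; phenol red 23.35 mg

Working volume: 605 mL = 0.605 L.
mannitol: 9.28 g/L × 0.605 L = 5.61 g
raffinose: 14.3 g/L × 0.605 L = 8.65 g
folic acid: 0.959 mg/L × 0.605 L = 0.58 mg
riboflavin: 1.46 mg/L × 0.605 L = 0.88 mg
agar: 14.1 g/L × 0.605 L = 8.53 g
phenol red: 38.6 mg/L × 0.605 L = 23.35 mg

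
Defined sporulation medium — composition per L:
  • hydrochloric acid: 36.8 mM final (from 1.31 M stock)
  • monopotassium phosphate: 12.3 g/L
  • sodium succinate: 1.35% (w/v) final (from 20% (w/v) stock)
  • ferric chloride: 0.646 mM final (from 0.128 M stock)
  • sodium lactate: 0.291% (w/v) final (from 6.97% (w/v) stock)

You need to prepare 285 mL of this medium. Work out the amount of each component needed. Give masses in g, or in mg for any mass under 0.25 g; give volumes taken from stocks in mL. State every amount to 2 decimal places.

Target volume = 285 mL = 0.285 L.
hydrochloric acid: dilute stock: 36.8 mM × 285 mL ÷ 1310 mM = 8.01 mL
monopotassium phosphate: 12.3 g/L × 0.285 L = 3.51 g
sodium succinate: C1V1 = C2V2 → 1.35% ÷ 20% × 285 mL = 19.24 mL
ferric chloride: dilute stock: 0.646 mM × 285 mL ÷ 128 mM = 1.44 mL
sodium lactate: V = C2·V2/C1 = 0.291% ÷ 6.97% × 285 mL = 11.90 mL

hydrochloric acid 8.01 mL; monopotassium phosphate 3.51 g; sodium succinate 19.24 mL; ferric chloride 1.44 mL; sodium lactate 11.90 mL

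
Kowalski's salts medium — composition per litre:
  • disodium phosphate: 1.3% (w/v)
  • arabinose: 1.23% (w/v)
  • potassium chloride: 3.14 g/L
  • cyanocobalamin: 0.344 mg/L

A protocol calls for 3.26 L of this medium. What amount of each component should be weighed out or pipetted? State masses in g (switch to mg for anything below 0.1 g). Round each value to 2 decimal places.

disodium phosphate 42.38 g; arabinose 40.10 g; potassium chloride 10.24 g; cyanocobalamin 1.12 mg

Working volume: 3.26 L.
disodium phosphate: 1.3 g per 100 mL × 3260 mL ÷ 100 = 42.38 g
arabinose: 1.23 g per 100 mL × 3260 mL ÷ 100 = 40.10 g
potassium chloride: 3.14 g/L × 3.26 L = 10.24 g
cyanocobalamin: 0.344 mg/L × 3.26 L = 1.12 mg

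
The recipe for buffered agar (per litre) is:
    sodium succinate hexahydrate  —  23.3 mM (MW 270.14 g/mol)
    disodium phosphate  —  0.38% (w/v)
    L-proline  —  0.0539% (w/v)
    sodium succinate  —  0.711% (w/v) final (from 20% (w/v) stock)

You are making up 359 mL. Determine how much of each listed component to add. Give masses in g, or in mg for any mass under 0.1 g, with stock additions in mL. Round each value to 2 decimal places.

sodium succinate hexahydrate 2.26 g; disodium phosphate 1.36 g; L-proline 0.19 g; sodium succinate 12.76 mL

Scale factor relative to 1 L: 0.359.
sodium succinate hexahydrate: 23.3 mmol/L × 270.14 g/mol × 0.359 L ÷ 1000 = 2.26 g
disodium phosphate: 0.38 g per 100 mL × 359 mL ÷ 100 = 1.36 g
L-proline: 0.0539% w/v = 0.539 g/L → 0.539 × 0.359 L = 0.19 g
sodium succinate: dilute stock: 0.711% ÷ 20% × 359 mL = 12.76 mL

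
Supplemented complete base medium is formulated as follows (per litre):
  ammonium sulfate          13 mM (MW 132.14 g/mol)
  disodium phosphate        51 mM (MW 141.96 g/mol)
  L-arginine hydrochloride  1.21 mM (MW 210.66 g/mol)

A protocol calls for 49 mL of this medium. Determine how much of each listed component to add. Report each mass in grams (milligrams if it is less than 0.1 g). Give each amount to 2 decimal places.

Working volume: 49 mL = 0.049 L.
ammonium sulfate: 13 mmol/L × 132.14 mg/mmol × 0.049 L = 84.17 mg
disodium phosphate: 51 mmol/L × 141.96 g/mol × 0.049 L ÷ 1000 = 0.35 g
L-arginine hydrochloride: 1.21 mmol/L × 210.66 mg/mmol × 0.049 L = 12.49 mg

ammonium sulfate 84.17 mg; disodium phosphate 0.35 g; L-arginine hydrochloride 12.49 mg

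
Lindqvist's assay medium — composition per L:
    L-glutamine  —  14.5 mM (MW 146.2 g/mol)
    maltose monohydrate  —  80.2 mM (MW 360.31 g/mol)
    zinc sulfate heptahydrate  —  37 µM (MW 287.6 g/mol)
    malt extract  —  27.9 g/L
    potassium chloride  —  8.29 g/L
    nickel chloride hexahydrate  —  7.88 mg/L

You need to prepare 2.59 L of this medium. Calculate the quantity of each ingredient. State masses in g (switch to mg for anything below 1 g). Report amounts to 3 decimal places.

Working volume: 2.59 L.
L-glutamine: 14.5 mmol/L × 146.2 g/mol × 2.59 L ÷ 1000 = 5.491 g
maltose monohydrate: 80.2 mmol/L × 360.31 g/mol × 2.59 L ÷ 1000 = 74.843 g
zinc sulfate heptahydrate: 37 µmol/L × 287.6 g/mol × 2.59 L ÷ 1000 = 27.561 mg
malt extract: 27.9 g/L × 2.59 L = 72.261 g
potassium chloride: 8.29 g/L × 2.59 L = 21.471 g
nickel chloride hexahydrate: 7.88 mg/L × 2.59 L = 20.409 mg

L-glutamine 5.491 g; maltose monohydrate 74.843 g; zinc sulfate heptahydrate 27.561 mg; malt extract 72.261 g; potassium chloride 21.471 g; nickel chloride hexahydrate 20.409 mg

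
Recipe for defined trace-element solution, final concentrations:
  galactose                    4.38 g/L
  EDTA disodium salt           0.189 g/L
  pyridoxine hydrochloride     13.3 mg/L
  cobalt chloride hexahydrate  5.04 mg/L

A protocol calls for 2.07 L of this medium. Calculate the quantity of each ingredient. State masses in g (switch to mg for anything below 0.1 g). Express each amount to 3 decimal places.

galactose 9.067 g; EDTA disodium salt 0.391 g; pyridoxine hydrochloride 27.531 mg; cobalt chloride hexahydrate 10.433 mg

Scale factor relative to 1 L: 2.07.
galactose: 4.38 g/L × 2.07 L = 9.067 g
EDTA disodium salt: 0.189 g/L × 2.07 L = 0.391 g
pyridoxine hydrochloride: 13.3 mg/L × 2.07 L = 27.531 mg
cobalt chloride hexahydrate: 5.04 mg/L × 2.07 L = 10.433 mg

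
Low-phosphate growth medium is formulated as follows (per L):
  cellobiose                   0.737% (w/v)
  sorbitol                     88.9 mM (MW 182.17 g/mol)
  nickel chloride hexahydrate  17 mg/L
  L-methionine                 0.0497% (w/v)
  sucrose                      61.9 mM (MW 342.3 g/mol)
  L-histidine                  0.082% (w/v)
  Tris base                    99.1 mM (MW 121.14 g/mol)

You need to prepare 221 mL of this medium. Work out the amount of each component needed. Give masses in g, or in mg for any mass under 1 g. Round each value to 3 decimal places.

Working volume: 221 mL = 0.221 L.
cellobiose: 0.737% w/v = 7.37 g/L → 7.37 × 0.221 L = 1.629 g
sorbitol: 88.9 mmol/L × 182.17 g/mol × 0.221 L ÷ 1000 = 3.579 g
nickel chloride hexahydrate: 17 mg/L × 0.221 L = 3.757 mg
L-methionine: 0.0497 g per 100 mL × 221 mL ÷ 100 = 0.109837 g = 109.837 mg
sucrose: 61.9 mmol/L × 342.3 g/mol × 0.221 L ÷ 1000 = 4.683 g
L-histidine: 0.082% w/v = 0.82 g/L → 0.82 × 0.221 L = 0.18122 g = 181.220 mg
Tris base: 99.1 mmol/L × 121.14 g/mol × 0.221 L ÷ 1000 = 2.653 g

cellobiose 1.629 g; sorbitol 3.579 g; nickel chloride hexahydrate 3.757 mg; L-methionine 109.837 mg; sucrose 4.683 g; L-histidine 181.220 mg; Tris base 2.653 g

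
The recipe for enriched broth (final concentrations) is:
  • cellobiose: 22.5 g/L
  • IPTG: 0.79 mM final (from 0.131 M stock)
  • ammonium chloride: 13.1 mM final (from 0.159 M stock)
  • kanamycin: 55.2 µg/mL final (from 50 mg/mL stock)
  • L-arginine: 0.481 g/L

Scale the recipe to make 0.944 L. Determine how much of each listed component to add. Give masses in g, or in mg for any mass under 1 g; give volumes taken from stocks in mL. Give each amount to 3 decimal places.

Scale factor relative to 1 L: 0.944.
cellobiose: 22.5 g/L × 0.944 L = 21.240 g
IPTG: dilute stock: 0.79 mM × 944 mL ÷ 131 mM = 5.693 mL
ammonium chloride: dilute stock: 13.1 mM × 944 mL ÷ 159 mM = 77.776 mL
kanamycin: dilute stock: 55.2 µg/mL × 944 mL ÷ 50000 µg/mL = 1.042 mL
L-arginine: 0.481 g/L × 0.944 L = 0.454064 g = 454.064 mg

cellobiose 21.240 g; IPTG 5.693 mL; ammonium chloride 77.776 mL; kanamycin 1.042 mL; L-arginine 454.064 mg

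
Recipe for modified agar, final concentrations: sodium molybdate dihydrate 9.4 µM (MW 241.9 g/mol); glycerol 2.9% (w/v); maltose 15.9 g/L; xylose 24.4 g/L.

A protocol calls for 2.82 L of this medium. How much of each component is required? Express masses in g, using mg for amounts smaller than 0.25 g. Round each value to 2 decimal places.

Working volume: 2.82 L.
sodium molybdate dihydrate: 9.4 µmol/L × 241.9 g/mol × 2.82 L ÷ 1000 = 6.41 mg
glycerol: 2.9% w/v = 29 g/L → 29 × 2.82 L = 81.78 g
maltose: 15.9 g/L × 2.82 L = 44.84 g
xylose: 24.4 g/L × 2.82 L = 68.81 g

sodium molybdate dihydrate 6.41 mg; glycerol 81.78 g; maltose 44.84 g; xylose 68.81 g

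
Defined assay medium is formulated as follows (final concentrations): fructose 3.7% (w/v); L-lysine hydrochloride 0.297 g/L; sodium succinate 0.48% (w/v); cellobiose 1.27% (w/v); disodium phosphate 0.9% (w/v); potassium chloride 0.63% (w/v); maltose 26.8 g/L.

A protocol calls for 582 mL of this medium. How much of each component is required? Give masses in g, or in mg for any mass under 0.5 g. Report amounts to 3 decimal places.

Scale factor relative to 1 L: 0.582.
fructose: 3.7% w/v = 37 g/L → 37 × 0.582 L = 21.534 g
L-lysine hydrochloride: 0.297 g/L × 0.582 L = 0.172854 g = 172.854 mg
sodium succinate: 0.48% w/v = 4.8 g/L → 4.8 × 0.582 L = 2.794 g
cellobiose: 1.27 g per 100 mL × 582 mL ÷ 100 = 7.391 g
disodium phosphate: 0.9 g per 100 mL × 582 mL ÷ 100 = 5.238 g
potassium chloride: 0.63 g per 100 mL × 582 mL ÷ 100 = 3.667 g
maltose: 26.8 g/L × 0.582 L = 15.598 g

fructose 21.534 g; L-lysine hydrochloride 172.854 mg; sodium succinate 2.794 g; cellobiose 7.391 g; disodium phosphate 5.238 g; potassium chloride 3.667 g; maltose 15.598 g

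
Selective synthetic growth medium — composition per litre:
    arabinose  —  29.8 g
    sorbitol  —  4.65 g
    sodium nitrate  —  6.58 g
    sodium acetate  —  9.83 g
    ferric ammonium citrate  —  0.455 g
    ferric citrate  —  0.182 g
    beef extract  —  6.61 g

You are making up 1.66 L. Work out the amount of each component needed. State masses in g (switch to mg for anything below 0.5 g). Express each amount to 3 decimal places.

Ratio of target to recipe volume: 1660 / 1000 = 1.66.
arabinose: 29.8 g × (1660 mL / 1000 mL) = 49.468 g
sorbitol: 4.65 g × (1660 mL / 1000 mL) = 7.719 g
sodium nitrate: 6.58 g × (1660 mL / 1000 mL) = 10.923 g
sodium acetate: 9.83 g × (1660 mL / 1000 mL) = 16.318 g
ferric ammonium citrate: 0.455 g × (1660 mL / 1000 mL) = 0.755 g
ferric citrate: 0.182 g × (1660 mL / 1000 mL) = 0.30212 g = 302.120 mg
beef extract: 6.61 g × (1660 mL / 1000 mL) = 10.973 g

arabinose 49.468 g; sorbitol 7.719 g; sodium nitrate 10.923 g; sodium acetate 16.318 g; ferric ammonium citrate 0.755 g; ferric citrate 302.120 mg; beef extract 10.973 g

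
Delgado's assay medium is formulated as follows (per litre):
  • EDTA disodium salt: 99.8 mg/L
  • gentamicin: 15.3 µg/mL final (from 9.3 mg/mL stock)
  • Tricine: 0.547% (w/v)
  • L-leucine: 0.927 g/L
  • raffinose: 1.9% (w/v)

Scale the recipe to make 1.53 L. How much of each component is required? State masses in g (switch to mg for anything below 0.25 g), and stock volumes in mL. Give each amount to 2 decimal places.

Scale factor relative to 1 L: 1.53.
EDTA disodium salt: 99.8 mg/L × 1.53 L = 152.69 mg
gentamicin: C1V1 = C2V2 → 15.3 µg/mL × 1530 mL ÷ 9300 µg/mL = 2.52 mL
Tricine: 0.547% w/v = 5.47 g/L → 5.47 × 1.53 L = 8.37 g
L-leucine: 0.927 g/L × 1.53 L = 1.42 g
raffinose: 1.9% w/v = 19 g/L → 19 × 1.53 L = 29.07 g

EDTA disodium salt 152.69 mg; gentamicin 2.52 mL; Tricine 8.37 g; L-leucine 1.42 g; raffinose 29.07 g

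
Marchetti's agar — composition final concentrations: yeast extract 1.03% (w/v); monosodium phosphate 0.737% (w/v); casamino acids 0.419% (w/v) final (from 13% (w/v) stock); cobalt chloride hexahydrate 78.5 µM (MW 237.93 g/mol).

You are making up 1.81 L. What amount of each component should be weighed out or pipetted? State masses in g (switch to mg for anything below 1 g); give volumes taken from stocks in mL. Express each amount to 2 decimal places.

yeast extract 18.64 g; monosodium phosphate 13.34 g; casamino acids 58.34 mL; cobalt chloride hexahydrate 33.81 mg

Scale factor relative to 1 L: 1.81.
yeast extract: 1.03% w/v = 10.3 g/L → 10.3 × 1.81 L = 18.64 g
monosodium phosphate: 0.737% w/v = 7.37 g/L → 7.37 × 1.81 L = 13.34 g
casamino acids: C1V1 = C2V2 → 0.419% ÷ 13% × 1810 mL = 58.34 mL
cobalt chloride hexahydrate: 78.5 µmol/L × 237.93 g/mol × 1.81 L ÷ 1000 = 33.81 mg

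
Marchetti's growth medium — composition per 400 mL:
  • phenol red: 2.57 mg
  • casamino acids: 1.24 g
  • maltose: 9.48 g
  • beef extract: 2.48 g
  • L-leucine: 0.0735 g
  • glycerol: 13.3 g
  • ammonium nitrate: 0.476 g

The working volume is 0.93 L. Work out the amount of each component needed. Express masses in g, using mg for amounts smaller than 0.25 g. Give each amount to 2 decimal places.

Scale factor = 930 mL / 400 mL = 2.325.
phenol red: 2.57 mg × (930 mL / 400 mL) = 5.98 mg
casamino acids: 1.24 g × (930 mL / 400 mL) = 2.88 g
maltose: 9.48 g × (930 mL / 400 mL) = 22.04 g
beef extract: 2.48 g × (930 mL / 400 mL) = 5.77 g
L-leucine: 0.0735 g × (930 mL / 400 mL) = 0.170887 g = 170.89 mg
glycerol: 13.3 g × (930 mL / 400 mL) = 30.92 g
ammonium nitrate: 0.476 g × (930 mL / 400 mL) = 1.11 g

phenol red 5.98 mg; casamino acids 2.88 g; maltose 22.04 g; beef extract 5.77 g; L-leucine 170.89 mg; glycerol 30.92 g; ammonium nitrate 1.11 g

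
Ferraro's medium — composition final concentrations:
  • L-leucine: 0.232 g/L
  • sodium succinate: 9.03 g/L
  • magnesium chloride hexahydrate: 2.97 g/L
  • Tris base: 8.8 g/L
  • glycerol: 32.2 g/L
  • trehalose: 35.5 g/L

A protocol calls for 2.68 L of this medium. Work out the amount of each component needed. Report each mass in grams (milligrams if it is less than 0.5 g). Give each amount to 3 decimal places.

Working volume: 2.68 L.
L-leucine: 0.232 g/L × 2.68 L = 0.622 g
sodium succinate: 9.03 g/L × 2.68 L = 24.200 g
magnesium chloride hexahydrate: 2.97 g/L × 2.68 L = 7.960 g
Tris base: 8.8 g/L × 2.68 L = 23.584 g
glycerol: 32.2 g/L × 2.68 L = 86.296 g
trehalose: 35.5 g/L × 2.68 L = 95.140 g

L-leucine 0.622 g; sodium succinate 24.200 g; magnesium chloride hexahydrate 7.960 g; Tris base 23.584 g; glycerol 86.296 g; trehalose 95.140 g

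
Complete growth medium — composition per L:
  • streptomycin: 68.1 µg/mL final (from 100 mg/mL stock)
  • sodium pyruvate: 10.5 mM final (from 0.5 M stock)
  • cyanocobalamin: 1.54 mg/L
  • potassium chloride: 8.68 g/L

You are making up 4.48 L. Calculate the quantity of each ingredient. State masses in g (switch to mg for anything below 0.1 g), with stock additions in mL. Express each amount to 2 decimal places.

Scale factor relative to 1 L: 4.48.
streptomycin: dilute stock: 68.1 µg/mL × 4480 mL ÷ 100000 µg/mL = 3.05 mL
sodium pyruvate: dilute stock: 10.5 mM × 4480 mL ÷ 500 mM = 94.08 mL
cyanocobalamin: 1.54 mg/L × 4.48 L = 6.90 mg
potassium chloride: 8.68 g/L × 4.48 L = 38.89 g

streptomycin 3.05 mL; sodium pyruvate 94.08 mL; cyanocobalamin 6.90 mg; potassium chloride 38.89 g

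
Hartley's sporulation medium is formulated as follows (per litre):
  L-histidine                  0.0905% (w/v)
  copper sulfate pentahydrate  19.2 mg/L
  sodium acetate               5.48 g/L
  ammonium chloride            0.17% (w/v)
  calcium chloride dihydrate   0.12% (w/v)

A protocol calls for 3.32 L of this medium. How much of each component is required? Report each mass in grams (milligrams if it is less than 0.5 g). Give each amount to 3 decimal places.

Working volume: 3.32 L.
L-histidine: 0.0905 g per 100 mL × 3320 mL ÷ 100 = 3.005 g
copper sulfate pentahydrate: 19.2 mg/L × 3.32 L = 63.744 mg
sodium acetate: 5.48 g/L × 3.32 L = 18.194 g
ammonium chloride: 0.17% w/v = 1.7 g/L → 1.7 × 3.32 L = 5.644 g
calcium chloride dihydrate: 0.12 g per 100 mL × 3320 mL ÷ 100 = 3.984 g

L-histidine 3.005 g; copper sulfate pentahydrate 63.744 mg; sodium acetate 18.194 g; ammonium chloride 5.644 g; calcium chloride dihydrate 3.984 g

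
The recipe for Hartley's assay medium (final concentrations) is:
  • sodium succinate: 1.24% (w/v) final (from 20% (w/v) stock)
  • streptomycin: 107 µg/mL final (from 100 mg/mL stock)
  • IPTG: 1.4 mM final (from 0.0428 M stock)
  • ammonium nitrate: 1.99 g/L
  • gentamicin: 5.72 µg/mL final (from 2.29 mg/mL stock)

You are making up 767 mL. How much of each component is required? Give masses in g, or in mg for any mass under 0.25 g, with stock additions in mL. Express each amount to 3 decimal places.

Scale factor relative to 1 L: 0.767.
sodium succinate: dilute stock: 1.24% ÷ 20% × 767 mL = 47.554 mL
streptomycin: V = C2·V2/C1 = 107 µg/mL × 767 mL ÷ 100000 µg/mL = 0.821 mL
IPTG: dilute stock: 1.4 mM × 767 mL ÷ 42.8 mM = 25.089 mL
ammonium nitrate: 1.99 g/L × 0.767 L = 1.526 g
gentamicin: V = C2·V2/C1 = 5.72 µg/mL × 767 mL ÷ 2290 µg/mL = 1.916 mL

sodium succinate 47.554 mL; streptomycin 0.821 mL; IPTG 25.089 mL; ammonium nitrate 1.526 g; gentamicin 1.916 mL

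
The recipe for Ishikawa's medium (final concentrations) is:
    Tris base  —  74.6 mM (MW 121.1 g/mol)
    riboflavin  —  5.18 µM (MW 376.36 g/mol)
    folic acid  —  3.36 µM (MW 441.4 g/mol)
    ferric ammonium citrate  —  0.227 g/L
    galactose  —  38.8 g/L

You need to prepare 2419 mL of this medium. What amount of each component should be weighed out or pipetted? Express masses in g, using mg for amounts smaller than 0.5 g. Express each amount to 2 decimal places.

Working volume: 2419 mL = 2.419 L.
Tris base: 74.6 mmol/L × 121.1 g/mol × 2.419 L ÷ 1000 = 21.85 g
riboflavin: 5.18 µmol/L × 376.36 g/mol × 2.419 L ÷ 1000 = 4.72 mg
folic acid: 3.36 µmol/L × 441.4 g/mol × 2.419 L ÷ 1000 = 3.59 mg
ferric ammonium citrate: 0.227 g/L × 2.419 L = 0.55 g
galactose: 38.8 g/L × 2.419 L = 93.86 g

Tris base 21.85 g; riboflavin 4.72 mg; folic acid 3.59 mg; ferric ammonium citrate 0.55 g; galactose 93.86 g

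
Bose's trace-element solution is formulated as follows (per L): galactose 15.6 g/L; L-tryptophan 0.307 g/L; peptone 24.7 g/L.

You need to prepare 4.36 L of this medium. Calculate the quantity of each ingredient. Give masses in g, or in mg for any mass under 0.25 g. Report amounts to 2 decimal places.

Working volume: 4.36 L.
galactose: 15.6 g/L × 4.36 L = 68.02 g
L-tryptophan: 0.307 g/L × 4.36 L = 1.34 g
peptone: 24.7 g/L × 4.36 L = 107.69 g

galactose 68.02 g; L-tryptophan 1.34 g; peptone 107.69 g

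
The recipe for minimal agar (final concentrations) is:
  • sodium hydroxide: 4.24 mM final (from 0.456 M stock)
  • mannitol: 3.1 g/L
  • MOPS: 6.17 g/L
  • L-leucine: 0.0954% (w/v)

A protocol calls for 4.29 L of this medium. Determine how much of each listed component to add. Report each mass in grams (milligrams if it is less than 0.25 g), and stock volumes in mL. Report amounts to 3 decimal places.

Working volume: 4.29 L.
sodium hydroxide: V = C2·V2/C1 = 4.24 mM × 4290 mL ÷ 456 mM = 39.889 mL
mannitol: 3.1 g/L × 4.29 L = 13.299 g
MOPS: 6.17 g/L × 4.29 L = 26.469 g
L-leucine: 0.0954 g per 100 mL × 4290 mL ÷ 100 = 4.093 g

sodium hydroxide 39.889 mL; mannitol 13.299 g; MOPS 26.469 g; L-leucine 4.093 g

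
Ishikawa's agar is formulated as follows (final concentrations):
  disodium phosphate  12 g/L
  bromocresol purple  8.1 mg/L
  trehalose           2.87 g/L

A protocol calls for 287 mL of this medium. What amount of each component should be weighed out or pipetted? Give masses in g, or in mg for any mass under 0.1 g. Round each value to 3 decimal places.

Target volume = 287 mL = 0.287 L.
disodium phosphate: 12 g/L × 0.287 L = 3.444 g
bromocresol purple: 8.1 mg/L × 0.287 L = 2.325 mg
trehalose: 2.87 g/L × 0.287 L = 0.824 g

disodium phosphate 3.444 g; bromocresol purple 2.325 mg; trehalose 0.824 g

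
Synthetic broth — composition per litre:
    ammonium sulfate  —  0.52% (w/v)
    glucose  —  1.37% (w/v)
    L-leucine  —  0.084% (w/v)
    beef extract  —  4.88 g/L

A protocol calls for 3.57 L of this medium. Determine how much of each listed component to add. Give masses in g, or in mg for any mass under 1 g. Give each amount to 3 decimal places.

Working volume: 3.57 L.
ammonium sulfate: 0.52 g per 100 mL × 3570 mL ÷ 100 = 18.564 g
glucose: 1.37% w/v = 13.7 g/L → 13.7 × 3.57 L = 48.909 g
L-leucine: 0.084% w/v = 0.84 g/L → 0.84 × 3.57 L = 2.999 g
beef extract: 4.88 g/L × 3.57 L = 17.422 g

ammonium sulfate 18.564 g; glucose 48.909 g; L-leucine 2.999 g; beef extract 17.422 g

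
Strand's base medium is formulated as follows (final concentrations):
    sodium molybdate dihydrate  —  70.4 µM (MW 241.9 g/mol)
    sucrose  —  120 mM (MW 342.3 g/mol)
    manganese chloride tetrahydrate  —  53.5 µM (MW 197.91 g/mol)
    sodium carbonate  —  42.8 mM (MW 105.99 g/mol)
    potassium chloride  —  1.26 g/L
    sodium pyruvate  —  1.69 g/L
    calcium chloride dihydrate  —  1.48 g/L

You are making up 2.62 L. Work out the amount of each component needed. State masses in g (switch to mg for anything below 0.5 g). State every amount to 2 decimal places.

sodium molybdate dihydrate 44.62 mg; sucrose 107.62 g; manganese chloride tetrahydrate 27.74 mg; sodium carbonate 11.89 g; potassium chloride 3.30 g; sodium pyruvate 4.43 g; calcium chloride dihydrate 3.88 g

Working volume: 2.62 L.
sodium molybdate dihydrate: 70.4 µmol/L × 241.9 g/mol × 2.62 L ÷ 1000 = 44.62 mg
sucrose: 120 mmol/L × 342.3 g/mol × 2.62 L ÷ 1000 = 107.62 g
manganese chloride tetrahydrate: 53.5 µmol/L × 197.91 g/mol × 2.62 L ÷ 1000 = 27.74 mg
sodium carbonate: 42.8 mmol/L × 105.99 g/mol × 2.62 L ÷ 1000 = 11.89 g
potassium chloride: 1.26 g/L × 2.62 L = 3.30 g
sodium pyruvate: 1.69 g/L × 2.62 L = 4.43 g
calcium chloride dihydrate: 1.48 g/L × 2.62 L = 3.88 g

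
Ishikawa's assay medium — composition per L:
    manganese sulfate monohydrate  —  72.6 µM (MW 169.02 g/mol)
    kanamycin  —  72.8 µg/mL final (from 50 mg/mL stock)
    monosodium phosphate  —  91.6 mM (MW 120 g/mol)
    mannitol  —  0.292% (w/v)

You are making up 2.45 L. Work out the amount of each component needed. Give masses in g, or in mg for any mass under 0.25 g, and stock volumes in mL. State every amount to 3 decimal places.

Working volume: 2.45 L.
manganese sulfate monohydrate: 72.6 µmol/L × 169.02 g/mol × 2.45 L ÷ 1000 = 30.064 mg
kanamycin: V = C2·V2/C1 = 72.8 µg/mL × 2450 mL ÷ 50000 µg/mL = 3.567 mL
monosodium phosphate: 91.6 mmol/L × 120 g/mol × 2.45 L ÷ 1000 = 26.930 g
mannitol: 0.292% w/v = 2.92 g/L → 2.92 × 2.45 L = 7.154 g

manganese sulfate monohydrate 30.064 mg; kanamycin 3.567 mL; monosodium phosphate 26.930 g; mannitol 7.154 g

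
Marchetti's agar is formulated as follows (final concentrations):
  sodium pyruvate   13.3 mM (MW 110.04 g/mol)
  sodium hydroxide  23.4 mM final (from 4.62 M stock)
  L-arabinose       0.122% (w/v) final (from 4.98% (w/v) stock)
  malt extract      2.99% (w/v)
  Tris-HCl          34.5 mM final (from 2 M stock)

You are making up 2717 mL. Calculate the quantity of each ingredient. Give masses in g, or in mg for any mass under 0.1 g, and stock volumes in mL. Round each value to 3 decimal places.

sodium pyruvate 3.976 g; sodium hydroxide 13.761 mL; L-arabinose 66.561 mL; malt extract 81.238 g; Tris-HCl 46.868 mL

Target volume = 2717 mL = 2.717 L.
sodium pyruvate: 13.3 mmol/L × 110.04 g/mol × 2.717 L ÷ 1000 = 3.976 g
sodium hydroxide: C1V1 = C2V2 → 23.4 mM × 2717 mL ÷ 4620 mM = 13.761 mL
L-arabinose: dilute stock: 0.122% ÷ 4.98% × 2717 mL = 66.561 mL
malt extract: 2.99% w/v = 29.9 g/L → 29.9 × 2.717 L = 81.238 g
Tris-HCl: C1V1 = C2V2 → 34.5 mM × 2717 mL ÷ 2000 mM = 46.868 mL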